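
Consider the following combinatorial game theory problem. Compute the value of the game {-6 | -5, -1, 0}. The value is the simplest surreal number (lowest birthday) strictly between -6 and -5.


Left options: {-6}, max = -6
Right options: {-5, -1, 0}, min = -5
All options are numbers and max(Left) < min(Right), so by the simplicity theorem the value is the simplest (earliest-born) number strictly between -6 and -5.
No integer lies strictly between -6 and -5, so the value is the dyadic rational m/2^k in the interval with the smallest k (then m odd); search k = 1, 2, ...:
Denominator 2: -11/2 lies strictly between -6 and -5 -- found.
The simplest number in the interval is -11/2.
Game value = -11/2

-11/2


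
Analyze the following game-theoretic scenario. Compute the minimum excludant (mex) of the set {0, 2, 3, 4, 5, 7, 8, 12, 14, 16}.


Set = {0, 2, 3, 4, 5, 7, 8, 12, 14, 16}
0 is in the set.
1 is NOT in the set. This is the mex.
mex = 1

1


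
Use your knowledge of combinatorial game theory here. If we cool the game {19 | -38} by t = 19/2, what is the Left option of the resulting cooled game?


Original game: {19 | -38} (a switch {a | b} with a > b).
Cooling by t (for t below the temperature (a - b)/2 = 57/2) taxes each move by t: {a | b} cooled by t is {a - t | b + t}.
Cooling amount: t = 19/2
Cooled Left option: 19 - 19/2 = 19/2
Cooled Right option: -38 + 19/2 = -57/2
Cooled game: {19/2 | -57/2}
Left option = 19/2

19/2


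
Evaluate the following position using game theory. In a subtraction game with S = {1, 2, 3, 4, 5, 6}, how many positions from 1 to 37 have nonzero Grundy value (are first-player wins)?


Subtraction set S = {1, 2, 3, 4, 5, 6}, so G(n) = n mod 7.
G(n) = 0 when n is a multiple of 7.
Multiples of 7 in [1, 37]: 5
N-positions (nonzero Grundy) = 37 - 5 = 32

32


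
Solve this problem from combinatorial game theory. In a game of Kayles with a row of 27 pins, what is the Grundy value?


Kayles: a move removes 1 or 2 adjacent pins from a contiguous row.
Removing pins from a row of k leaves two independent rows (a, b) with a + b = k - 1 (one pin) or a + b = k - 2 (two pins); an end removal gives a = 0.
By Sprague-Grundy, G(k) = mex{ G(a) XOR G(b) } over all these splits. G(0) = 0.
G(1): splits (0,0):0^0=0 -> mex({0}) = 1
G(2): splits (0,1):0^1=1 (0,0):0^0=0 -> mex({0, 1}) = 2
G(3): splits (0,2):0^2=2 (1,1):1^1=0 (0,1):0^1=1 -> mex({0, 1, 2}) = 3
G(4): splits (0,3):0^3=3 (1,2):1^2=3 (0,2):0^2=2 (1,1):1^1=0 -> mex({0, 2, 3}) = 1
G(5): splits (0,4):0^1=1 (1,3):1^3=2 (2,2):2^2=0 (0,3):0^3=3 (1,2):1^2=3 -> mex({0, 1, 2, 3}) = 4
G(6) = mex({0, 1, 2, 4}) = 3
G(7) = mex({0, 1, 3, 4, 5}) = 2
G(8) = mex({0, 2, 3, 5, 6}) = 1
G(9) = mex({0, 1, 2, 3, 6, 7}) = 4
G(10) = mex({0, 1, 3, 4, 5, 7}) = 2
G(11) = mex({0, 1, 2, 3, 4, 5}) = 6
G(12) = mex({0, 1, 2, 3, 5, 6, 7}) = 4
G(13) = mex({0, 2, 3, 4, 6, 7}) = 1
G(14) = mex({0, 1, 4, 5, 6, 7}) = 2
G(15) = mex({0, 1, 2, 3, 4, 5, 6}) = 7
G(16) = mex({0, 2, 3, 5, 6, 7}) = 1
G(17) = mex({0, 1, 2, 3, 5, 6, 7}) = 4
G(18) = mex({0, 1, 2, 4, 5, 6}) = 3
G(19) = mex({0, 1, 3, 4, 5, 7}) = 2
G(20) = mex({0, 2, 3, 4, 5, 6, 7}) = 1
G(21) = mex({0, 1, 2, 3, 5, 6, 7}) = 4
G(22) = mex({0, 1, 2, 3, 4, 5, 7}) = 6
G(23) = mex({0, 1, 2, 3, 4, 5, 6}) = 7
G(24) = mex({0, 1, 2, 3, 5, 6, 7}) = 4
G(25) = mex({0, 2, 3, 4, 6, 7}) = 1
G(26) = mex({0, 1, 3, 4, 5, 6, 7}) = 2
G(27) = mex({0, 1, 2, 3, 4, 5, 6, 7}) = 8
Therefore G(27) = 8.

8


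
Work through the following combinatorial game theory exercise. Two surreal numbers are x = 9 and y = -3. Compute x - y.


x = 9, y = -3
x - y = 9 - -3 = 12

12


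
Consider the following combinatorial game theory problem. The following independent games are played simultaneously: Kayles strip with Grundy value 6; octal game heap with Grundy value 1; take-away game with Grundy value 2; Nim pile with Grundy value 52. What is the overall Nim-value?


By the Sprague-Grundy theorem, the Grundy value of a sum of games is the XOR of individual Grundy values.
Kayles strip: Grundy value = 6. Running XOR: 0 XOR 6 = 6
octal game heap: Grundy value = 1. Running XOR: 6 XOR 1 = 7
take-away game: Grundy value = 2. Running XOR: 7 XOR 2 = 5
Nim pile: Grundy value = 52. Running XOR: 5 XOR 52 = 49
The combined Grundy value is 49.

49


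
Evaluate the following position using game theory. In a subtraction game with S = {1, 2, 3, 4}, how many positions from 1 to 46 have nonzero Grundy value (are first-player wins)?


Subtraction set S = {1, 2, 3, 4}, so G(n) = n mod 5.
G(n) = 0 when n is a multiple of 5.
Multiples of 5 in [1, 46]: 9
N-positions (nonzero Grundy) = 46 - 9 = 37

37


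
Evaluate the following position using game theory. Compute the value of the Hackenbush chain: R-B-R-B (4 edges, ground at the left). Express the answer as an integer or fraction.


Edges (from ground): R-B-R-B
By Berlekamp's sign-expansion rule, a Blue-Red Hackenbush stalk has the value of the surreal number whose sign sequence is the edge sequence with B -> + and R -> -.
Sign sequence: -+-+
Trace the sign expansion in the surreal number tree, starting from 0:
Edge 1: R (sign -) -> bounds (-inf, 0), value = -1
Edge 2: B (sign +) -> bounds (-1, 0), value = -1/2
Edge 3: R (sign -) -> bounds (-1, -1/2), value = -3/4
Edge 4: B (sign +) -> bounds (-3/4, -1/2), value = -5/8
Game value = -5/8

-5/8


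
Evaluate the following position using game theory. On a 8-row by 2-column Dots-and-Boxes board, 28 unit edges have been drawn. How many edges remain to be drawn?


Grid: 8 x 2 boxes, i.e. 9 rows and 3 columns of dots.
Horizontal edges: (rows + 1) * cols = 9 * 2 = 18
Vertical edges: rows * (cols + 1) = 8 * 3 = 24
Total edges: 18 + 24 = 42
Edges drawn: 28
Remaining: 42 - 28 = 14

14


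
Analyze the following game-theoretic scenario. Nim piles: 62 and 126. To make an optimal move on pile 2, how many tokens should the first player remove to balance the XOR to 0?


Piles: 62 and 126
Current XOR: 62 XOR 126 = 64 (non-zero, so this is an N-position).
To make the XOR zero, we need to find a move that balances the piles.
For pile 2 (size 126): target = 126 XOR 64 = 62
We reduce pile 2 from 126 to 62.
Tokens removed: 126 - 62 = 64
Verification: 62 XOR 62 = 0

64


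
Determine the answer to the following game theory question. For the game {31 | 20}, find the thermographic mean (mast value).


Game = {31 | 20}, a switch {a | b} with numbers a > b.
Its thermograph has left wall a - t and right wall b + t, which meet at t = (a - b)/2, where both equal (a + b)/2. So the mast (mean value) is at (a + b)/2.
Mean = (31 + (20))/2 = 51/2 = 51/2

51/2


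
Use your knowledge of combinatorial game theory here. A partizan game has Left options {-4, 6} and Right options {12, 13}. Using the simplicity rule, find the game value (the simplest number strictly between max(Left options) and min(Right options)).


Left options: {-4, 6}, max = 6
Right options: {12, 13}, min = 12
All options are numbers and max(Left) < min(Right), so by the simplicity theorem the value is the simplest (earliest-born) number strictly between 6 and 12.
Integers 7 through 11 all lie strictly between 6 and 12.
Among integers, the simplest (lowest birthday = smallest |n|; 0 is born on day 0, +-n on day n) is 7.
No non-integer in the interval can be simpler: if x is a non-integer in the interval, then floor(x) or ceil(x) also lies in the interval (the interval contains an integer), and both are proper prefixes of x's sign expansion, i.e. born earlier. So the game value is 7.
Game value = 7

7


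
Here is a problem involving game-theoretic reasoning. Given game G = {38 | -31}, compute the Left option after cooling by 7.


Original game: {38 | -31} (a switch {a | b} with a > b).
Cooling by t (for t below the temperature (a - b)/2 = 69/2) taxes each move by t: {a | b} cooled by t is {a - t | b + t}.
Cooling amount: t = 7
Cooled Left option: 38 - 7 = 31
Cooled Right option: -31 + 7 = -24
Cooled game: {31 | -24}
Left option = 31

31


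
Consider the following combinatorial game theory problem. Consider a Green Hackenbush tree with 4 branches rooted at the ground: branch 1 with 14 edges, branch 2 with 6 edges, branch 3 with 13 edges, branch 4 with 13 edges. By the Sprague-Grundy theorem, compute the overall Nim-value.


The tree has 4 branches from the ground vertex.
In Green Hackenbush, the Nim-value of a simple path of length k is k.
Branch 1: length 14, Nim-value = 14
Branch 2: length 6, Nim-value = 6
Branch 3: length 13, Nim-value = 13
Branch 4: length 13, Nim-value = 13
Total Nim-value = XOR of all branch values:
0 XOR 14 = 14
14 XOR 6 = 8
8 XOR 13 = 5
5 XOR 13 = 8
Nim-value of the tree = 8

8


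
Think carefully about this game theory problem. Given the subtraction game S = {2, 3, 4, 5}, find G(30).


The subtraction set is S = {2, 3, 4, 5}.
G(k) = mex{ G(k - s) : s in S, s <= k }. We compute iteratively: G(0) = 0.
G(1) = mex({}) = 0
G(2) = mex({0}) = 1
G(3) = mex({0}) = 1
G(4) = mex({0, 1}) = 2
G(5) = mex({0, 1}) = 2
G(6) = mex({0, 1, 2}) = 3
G(7) = mex({1, 2}) = 0
G(8) = mex({1, 2, 3}) = 0
G(9) = mex({0, 2, 3}) = 1
G(10) = mex({0, 2, 3}) = 1
G(11) = mex({0, 1, 3}) = 2
Observe that G(7)..G(11) = 0, 0, 1, 1, 2 repeats G(0)..G(4) = 0, 0, 1, 1, 2.
For k >= max(S) = 5, G(k) is determined by the previous 5 values G(k-5)..G(k-1); a window of 5 consecutive values has recurred shifted by 7, so by induction G(k + 7) = G(k) for all k >= 0: the sequence is periodic from the start with period 7.
One period: G(0..6) = 0, 0, 1, 1, 2, 2, 3.
30 mod 7 = 2, so G(30) = G(2) = 1.

1


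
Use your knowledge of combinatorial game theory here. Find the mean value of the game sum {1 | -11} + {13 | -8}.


G1 = {1 | -11}, G2 = {13 | -8}
Each is a switch {a | b} with numbers a > b; its mean value is (a + b)/2, and mean value is additive over game sums: m(G1 + G2) = m(G1) + m(G2).
Mean of G1 = (1 + (-11))/2 = -10/2 = -5
Mean of G2 = (13 + (-8))/2 = 5/2 = 5/2
Mean of G1 + G2 = -5 + 5/2 = -5/2

-5/2


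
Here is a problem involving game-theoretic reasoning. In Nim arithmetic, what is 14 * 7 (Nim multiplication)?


Nim multiplication is bilinear over XOR: (u XOR v) * w = (u*w) XOR (v*w).
So we split each operand into its bit components and XOR the pairwise Nim products.
14 = 2 + 4 + 8 (as XOR of powers of 2).
7 = 1 + 2 + 4 (as XOR of powers of 2).
Using the standard Nim-product table on single bits:
  2*2 = 3,   2*4 = 8,   2*8 = 12,
  4*4 = 6,   4*8 = 11,  8*8 = 13,
and  1*x = x (identity), k*l = l*k (commutative).
Pairwise Nim products:
  2 * 1 = 2
  2 * 2 = 3
  2 * 4 = 8
  4 * 1 = 4
  4 * 2 = 8
  4 * 4 = 6
  8 * 1 = 8
  8 * 2 = 12
  8 * 4 = 11
XOR them: 2 XOR 3 XOR 8 XOR 4 XOR 8 XOR 6 XOR 8 XOR 12 XOR 11 = 12.
Result: 14 * 7 = 12 (in Nim).

12


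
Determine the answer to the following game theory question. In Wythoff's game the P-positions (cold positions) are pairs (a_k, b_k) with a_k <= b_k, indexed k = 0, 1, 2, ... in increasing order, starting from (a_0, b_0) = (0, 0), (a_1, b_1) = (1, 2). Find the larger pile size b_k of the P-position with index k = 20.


By Wythoff's theorem, a_k = floor(k * phi) and b_k = floor(k * phi^2) = a_k + k, where phi = (1 + sqrt(5))/2 is the golden ratio.
phi = (1 + sqrt(5))/2 = 1.618034
phi^2 = phi + 1 = 2.618034
k = 20
k * phi^2 = 20 * 2.618034 = 52.360680
b_20 = floor(k * phi^2) = 52 (check: a_20 + k = 32 + 20 = 52)

52


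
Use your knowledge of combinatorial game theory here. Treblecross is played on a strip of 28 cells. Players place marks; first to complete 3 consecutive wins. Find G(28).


Treblecross: place X on empty cells; 3-in-a-row wins.
Playing within two cells of an existing X lets the opponent win at once, so sensible play treats the cells i-2..i+2 around each X as dead. The player left with no safe cell loses, so this is a normal-play take-away game on strips of safe cells.
Placing X at cell i (0-indexed) of a strip of k safe cells leaves independent strips of sizes max(0, i-2) and max(0, k-i-3). Hence G(k) = mex{ G(max(0,i-2)) XOR G(max(0,k-i-3)) : 0 <= i < k }, with G(0) = 0.
G(1): splits (0,0):0^0=0 -> mex({0}) = 1
G(2): splits (0,0):0^0=0 -> mex({0}) = 1
G(3): splits (0,0):0^0=0 -> mex({0}) = 1
G(4): splits (0,1):0^1=1 (0,0):0^0=0 -> mex({0, 1}) = 2
G(5): splits (0,2):0^1=1 (0,1):0^1=1 (0,0):0^0=0 -> mex({0, 1}) = 2
G(6) = mex({1}) = 0
G(7) = mex({0, 1, 2}) = 3
G(8) = mex({0, 1, 2}) = 3
G(9) = mex({0, 2}) = 1
G(10) = mex({0, 2, 3}) = 1
G(11) = mex({0, 3}) = 1
G(12) = mex({1, 3}) = 0
G(13) = mex({0, 1, 2, 3}) = 4
G(14) = mex({0, 1, 2}) = 3
G(15) = mex({0, 1, 2}) = 3
G(16) = mex({0, 1, 2, 4}) = 3
G(17) = mex({0, 1, 3, 4}) = 2
G(18) = mex({0, 1, 3, 4}) = 2
G(19) = mex({0, 1, 3, 5}) = 2
G(20) = mex({0, 1, 2, 3, 5}) = 4
G(21) = mex({0, 1, 2, 3, 5}) = 4
G(22) = mex({1, 2, 6}) = 0
G(23) = mex({0, 1, 2, 3, 4, 6}) = 5
G(24) = mex({0, 1, 2, 3, 4}) = 5
G(25) = mex({0, 1, 3, 4, 7}) = 2
G(26) = mex({0, 1, 3, 4, 5, 7}) = 2
G(27) = mex({0, 1, 3, 5}) = 2
G(28) = mex({0, 1, 2, 5}) = 3
Therefore G(28) = 3.

3


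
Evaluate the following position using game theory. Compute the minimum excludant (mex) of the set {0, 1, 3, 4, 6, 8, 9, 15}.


Set = {0, 1, 3, 4, 6, 8, 9, 15}
0 is in the set.
1 is in the set.
2 is NOT in the set. This is the mex.
mex = 2

2


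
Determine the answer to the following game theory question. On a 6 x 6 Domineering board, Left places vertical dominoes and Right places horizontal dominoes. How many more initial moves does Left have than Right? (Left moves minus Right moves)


Board is 6 x 6 (rows x cols).
Left (vertical) placements: (rows-1) * cols = 5 * 6 = 30
Right (horizontal) placements: rows * (cols-1) = 6 * 5 = 30
Advantage = Left - Right = 30 - 30 = 0

0


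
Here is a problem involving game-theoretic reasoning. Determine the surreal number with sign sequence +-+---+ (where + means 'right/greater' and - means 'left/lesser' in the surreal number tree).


Sign expansion: +-+---+
Rule: track bounds (lo, hi), initially (-inf, +inf). On '+', the current value becomes lo and we move to the simplest number in (value, hi): value + 1 if hi = +inf, otherwise the midpoint (value + hi)/2. On '-', the current value becomes hi and we move to value - 1 if lo = -inf, otherwise the midpoint (lo + value)/2.
Start at 0.
Step 1: sign = +, move right. Bounds: (0, +inf). Value = 1
Step 2: sign = -, move left. Bounds: (0, 1). Value = 1/2
Step 3: sign = +, move right. Bounds: (1/2, 1). Value = 3/4
Step 4: sign = -, move left. Bounds: (1/2, 3/4). Value = 5/8
Step 5: sign = -, move left. Bounds: (1/2, 5/8). Value = 9/16
Step 6: sign = -, move left. Bounds: (1/2, 9/16). Value = 17/32
Step 7: sign = +, move right. Bounds: (17/32, 9/16). Value = 35/64
The surreal number with sign expansion +-+---+ is 35/64.

35/64


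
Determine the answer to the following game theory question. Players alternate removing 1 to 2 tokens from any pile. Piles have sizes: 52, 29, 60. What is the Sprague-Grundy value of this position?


Subtraction set: {1, 2}
For this subtraction set, G(n) = n mod 3 (period = max + 1 = 3).
Pile 1 (size 52): G(52) = 52 mod 3 = 1
Pile 2 (size 29): G(29) = 29 mod 3 = 2
Pile 3 (size 60): G(60) = 60 mod 3 = 0
Total Grundy value = XOR of all: 1 XOR 2 XOR 0 = 3

3


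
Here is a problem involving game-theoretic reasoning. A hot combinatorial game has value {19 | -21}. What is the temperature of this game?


The game is {19 | -21}, a switch {a | b} with numbers a > b.
Cooling {a | b} by t gives {a - t | b + t}, which stops being hot when a - t = b + t, i.e. at t = (a - b)/2. So the temperature of a switch is (a - b)/2.
Temperature = (Left option - Right option) / 2
= (19 - (-21)) / 2
= 40 / 2
= 20

20


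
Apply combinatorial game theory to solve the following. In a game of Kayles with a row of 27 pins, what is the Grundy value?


Kayles: a move removes 1 or 2 adjacent pins from a contiguous row.
Removing pins from a row of k leaves two independent rows (a, b) with a + b = k - 1 (one pin) or a + b = k - 2 (two pins); an end removal gives a = 0.
By Sprague-Grundy, G(k) = mex{ G(a) XOR G(b) } over all these splits. G(0) = 0.
G(1): splits (0,0):0^0=0 -> mex({0}) = 1
G(2): splits (0,1):0^1=1 (0,0):0^0=0 -> mex({0, 1}) = 2
G(3): splits (0,2):0^2=2 (1,1):1^1=0 (0,1):0^1=1 -> mex({0, 1, 2}) = 3
G(4): splits (0,3):0^3=3 (1,2):1^2=3 (0,2):0^2=2 (1,1):1^1=0 -> mex({0, 2, 3}) = 1
G(5): splits (0,4):0^1=1 (1,3):1^3=2 (2,2):2^2=0 (0,3):0^3=3 (1,2):1^2=3 -> mex({0, 1, 2, 3}) = 4
G(6) = mex({0, 1, 2, 4}) = 3
G(7) = mex({0, 1, 3, 4, 5}) = 2
G(8) = mex({0, 2, 3, 5, 6}) = 1
G(9) = mex({0, 1, 2, 3, 6, 7}) = 4
G(10) = mex({0, 1, 3, 4, 5, 7}) = 2
G(11) = mex({0, 1, 2, 3, 4, 5}) = 6
G(12) = mex({0, 1, 2, 3, 5, 6, 7}) = 4
G(13) = mex({0, 2, 3, 4, 6, 7}) = 1
G(14) = mex({0, 1, 4, 5, 6, 7}) = 2
G(15) = mex({0, 1, 2, 3, 4, 5, 6}) = 7
G(16) = mex({0, 2, 3, 5, 6, 7}) = 1
G(17) = mex({0, 1, 2, 3, 5, 6, 7}) = 4
G(18) = mex({0, 1, 2, 4, 5, 6}) = 3
G(19) = mex({0, 1, 3, 4, 5, 7}) = 2
G(20) = mex({0, 2, 3, 4, 5, 6, 7}) = 1
G(21) = mex({0, 1, 2, 3, 5, 6, 7}) = 4
G(22) = mex({0, 1, 2, 3, 4, 5, 7}) = 6
G(23) = mex({0, 1, 2, 3, 4, 5, 6}) = 7
G(24) = mex({0, 1, 2, 3, 5, 6, 7}) = 4
G(25) = mex({0, 2, 3, 4, 6, 7}) = 1
G(26) = mex({0, 1, 3, 4, 5, 6, 7}) = 2
G(27) = mex({0, 1, 2, 3, 4, 5, 6, 7}) = 8
Therefore G(27) = 8.

8


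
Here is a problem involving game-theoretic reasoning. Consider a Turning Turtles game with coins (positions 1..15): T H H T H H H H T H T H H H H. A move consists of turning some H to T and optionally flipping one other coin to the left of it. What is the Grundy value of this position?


Coins: T H H T H H H H T H T H H H H
Key fact: a single head at position k behaves exactly like a Nim heap of size k (turning it to T and optionally flipping a coin at j < k corresponds to moving the heap from k to j, or to 0), and heads combine as a disjunctive sum (two heads at the same place would cancel, matching j XOR j = 0). So the Nim-value is the XOR of the 1-indexed positions of the heads.
Face-up positions (1-indexed): [2, 3, 5, 6, 7, 8, 10, 12, 13, 14, 15]
XOR 0 with 2: 0 XOR 2 = 2
XOR 2 with 3: 2 XOR 3 = 1
XOR 1 with 5: 1 XOR 5 = 4
XOR 4 with 6: 4 XOR 6 = 2
XOR 2 with 7: 2 XOR 7 = 5
XOR 5 with 8: 5 XOR 8 = 13
XOR 13 with 10: 13 XOR 10 = 7
XOR 7 with 12: 7 XOR 12 = 11
XOR 11 with 13: 11 XOR 13 = 6
XOR 6 with 14: 6 XOR 14 = 8
XOR 8 with 15: 8 XOR 15 = 7
Nim-value = 7

7


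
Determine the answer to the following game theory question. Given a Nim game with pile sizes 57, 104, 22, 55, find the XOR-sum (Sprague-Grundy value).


We need the XOR (exclusive or) of all pile sizes.
After XOR-ing pile 1 (size 57): 0 XOR 57 = 57
After XOR-ing pile 2 (size 104): 57 XOR 104 = 81
After XOR-ing pile 3 (size 22): 81 XOR 22 = 71
After XOR-ing pile 4 (size 55): 71 XOR 55 = 112
The Nim-value of this position is 112.

112


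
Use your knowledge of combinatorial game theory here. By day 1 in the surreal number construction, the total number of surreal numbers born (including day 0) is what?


Day 0: {|} = 0 is born. Count = 1.
Day n: the number of surreal numbers born by day n is 2^(n+1) - 1.
By day 0: 2^1 - 1 = 1
By day 1: 2^2 - 1 = 3
By day 1: 3 surreal numbers.

3


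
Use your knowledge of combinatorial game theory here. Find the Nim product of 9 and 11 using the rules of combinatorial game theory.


Nim multiplication is bilinear over XOR: (u XOR v) * w = (u*w) XOR (v*w).
So we split each operand into its bit components and XOR the pairwise Nim products.
9 = 1 + 8 (as XOR of powers of 2).
11 = 1 + 2 + 8 (as XOR of powers of 2).
Using the standard Nim-product table on single bits:
  2*2 = 3,   2*4 = 8,   2*8 = 12,
  4*4 = 6,   4*8 = 11,  8*8 = 13,
and  1*x = x (identity), k*l = l*k (commutative).
Pairwise Nim products:
  1 * 1 = 1
  1 * 2 = 2
  1 * 8 = 8
  8 * 1 = 8
  8 * 2 = 12
  8 * 8 = 13
XOR them: 1 XOR 2 XOR 8 XOR 8 XOR 12 XOR 13 = 2.
Result: 9 * 11 = 2 (in Nim).

2


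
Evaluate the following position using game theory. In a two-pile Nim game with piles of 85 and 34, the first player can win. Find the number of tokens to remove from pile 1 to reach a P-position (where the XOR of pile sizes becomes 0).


Piles: 85 and 34
Current XOR: 85 XOR 34 = 119 (non-zero, so this is an N-position).
To make the XOR zero, we need to find a move that balances the piles.
For pile 1 (size 85): target = 85 XOR 119 = 34
We reduce pile 1 from 85 to 34.
Tokens removed: 85 - 34 = 51
Verification: 34 XOR 34 = 0

51


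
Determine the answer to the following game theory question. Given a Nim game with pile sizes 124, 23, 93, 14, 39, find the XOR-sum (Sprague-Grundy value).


We need the XOR (exclusive or) of all pile sizes.
After XOR-ing pile 1 (size 124): 0 XOR 124 = 124
After XOR-ing pile 2 (size 23): 124 XOR 23 = 107
After XOR-ing pile 3 (size 93): 107 XOR 93 = 54
After XOR-ing pile 4 (size 14): 54 XOR 14 = 56
After XOR-ing pile 5 (size 39): 56 XOR 39 = 31
The Nim-value of this position is 31.

31


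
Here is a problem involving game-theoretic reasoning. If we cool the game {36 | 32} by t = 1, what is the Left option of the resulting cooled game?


Original game: {36 | 32} (a switch {a | b} with a > b).
Cooling by t (for t below the temperature (a - b)/2 = 2) taxes each move by t: {a | b} cooled by t is {a - t | b + t}.
Cooling amount: t = 1
Cooled Left option: 36 - 1 = 35
Cooled Right option: 32 + 1 = 33
Cooled game: {35 | 33}
Left option = 35

35


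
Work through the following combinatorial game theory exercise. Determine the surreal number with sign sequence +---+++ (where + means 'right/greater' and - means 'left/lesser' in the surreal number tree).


Sign expansion: +---+++
Rule: track bounds (lo, hi), initially (-inf, +inf). On '+', the current value becomes lo and we move to the simplest number in (value, hi): value + 1 if hi = +inf, otherwise the midpoint (value + hi)/2. On '-', the current value becomes hi and we move to value - 1 if lo = -inf, otherwise the midpoint (lo + value)/2.
Start at 0.
Step 1: sign = +, move right. Bounds: (0, +inf). Value = 1
Step 2: sign = -, move left. Bounds: (0, 1). Value = 1/2
Step 3: sign = -, move left. Bounds: (0, 1/2). Value = 1/4
Step 4: sign = -, move left. Bounds: (0, 1/4). Value = 1/8
Step 5: sign = +, move right. Bounds: (1/8, 1/4). Value = 3/16
Step 6: sign = +, move right. Bounds: (3/16, 1/4). Value = 7/32
Step 7: sign = +, move right. Bounds: (7/32, 1/4). Value = 15/64
The surreal number with sign expansion +---+++ is 15/64.

15/64


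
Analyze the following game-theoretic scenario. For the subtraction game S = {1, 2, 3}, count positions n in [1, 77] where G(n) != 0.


Subtraction set S = {1, 2, 3}, so G(n) = n mod 4.
G(n) = 0 when n is a multiple of 4.
Multiples of 4 in [1, 77]: 19
N-positions (nonzero Grundy) = 77 - 19 = 58

58


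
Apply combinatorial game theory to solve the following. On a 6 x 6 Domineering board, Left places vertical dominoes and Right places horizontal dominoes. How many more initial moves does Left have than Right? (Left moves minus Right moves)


Board is 6 x 6 (rows x cols).
Left (vertical) placements: (rows-1) * cols = 5 * 6 = 30
Right (horizontal) placements: rows * (cols-1) = 6 * 5 = 30
Advantage = Left - Right = 30 - 30 = 0

0


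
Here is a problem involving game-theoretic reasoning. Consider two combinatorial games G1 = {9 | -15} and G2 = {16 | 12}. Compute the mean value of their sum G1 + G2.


G1 = {9 | -15}, G2 = {16 | 12}
Each is a switch {a | b} with numbers a > b; its mean value is (a + b)/2, and mean value is additive over game sums: m(G1 + G2) = m(G1) + m(G2).
Mean of G1 = (9 + (-15))/2 = -6/2 = -3
Mean of G2 = (16 + (12))/2 = 28/2 = 14
Mean of G1 + G2 = -3 + 14 = 11

11


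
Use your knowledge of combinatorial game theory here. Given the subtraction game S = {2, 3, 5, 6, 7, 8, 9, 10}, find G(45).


The subtraction set is S = {2, 3, 5, 6, 7, 8, 9, 10}.
G(k) = mex{ G(k - s) : s in S, s <= k }. We compute iteratively: G(0) = 0.
G(1) = mex({}) = 0
G(2) = mex({0}) = 1
G(3) = mex({0}) = 1
G(4) = mex({0, 1}) = 2
G(5) = mex({0, 1}) = 2
G(6) = mex({0, 1, 2}) = 3
G(7) = mex({0, 1, 2}) = 3
G(8) = mex({0, 1, 2, 3}) = 4
G(9) = mex({0, 1, 2, 3}) = 4
G(10) = mex({0, 1, 2, 3, 4}) = 5
G(11) = mex({0, 1, 2, 3, 4}) = 5
G(12) = mex({1, 2, 3, 4, 5}) = 0
G(13) = mex({1, 2, 3, 4, 5}) = 0
G(14) = mex({0, 2, 3, 4, 5}) = 1
G(15) = mex({0, 2, 3, 4, 5}) = 1
G(16) = mex({0, 1, 3, 4, 5}) = 2
G(17) = mex({0, 1, 3, 4, 5}) = 2
G(18) = mex({0, 1, 2, 4, 5}) = 3
G(19) = mex({0, 1, 2, 4, 5}) = 3
G(20) = mex({0, 1, 2, 3, 5}) = 4
G(21) = mex({0, 1, 2, 3, 5}) = 4
Observe that G(12)..G(21) = 0, 0, 1, 1, 2, 2, 3, 3, 4, 4 repeats G(0)..G(9) = 0, 0, 1, 1, 2, 2, 3, 3, 4, 4.
For k >= max(S) = 10, G(k) is determined by the previous 10 values G(k-10)..G(k-1); a window of 10 consecutive values has recurred shifted by 12, so by induction G(k + 12) = G(k) for all k >= 0: the sequence is periodic from the start with period 12.
One period: G(0..11) = 0, 0, 1, 1, 2, 2, 3, 3, 4, 4, 5, 5.
45 mod 12 = 9, so G(45) = G(9) = 4.

4


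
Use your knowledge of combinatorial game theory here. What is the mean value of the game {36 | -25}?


Game = {36 | -25}, a switch {a | b} with numbers a > b.
Its thermograph has left wall a - t and right wall b + t, which meet at t = (a - b)/2, where both equal (a + b)/2. So the mast (mean value) is at (a + b)/2.
Mean = (36 + (-25))/2 = 11/2 = 11/2

11/2


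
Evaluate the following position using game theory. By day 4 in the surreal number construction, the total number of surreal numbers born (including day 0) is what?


Day 0: {|} = 0 is born. Count = 1.
Day n: the number of surreal numbers born by day n is 2^(n+1) - 1.
By day 0: 2^1 - 1 = 1
By day 1: 2^2 - 1 = 3
By day 2: 2^3 - 1 = 7
By day 3: 2^4 - 1 = 15
By day 4: 2^5 - 1 = 31
By day 4: 31 surreal numbers.

31


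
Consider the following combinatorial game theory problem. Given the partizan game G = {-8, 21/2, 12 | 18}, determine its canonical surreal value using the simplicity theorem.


Left options: {-8, 21/2, 12}, max = 12
Right options: {18}, min = 18
All options are numbers and max(Left) < min(Right), so by the simplicity theorem the value is the simplest (earliest-born) number strictly between 12 and 18.
Integers 13 through 17 all lie strictly between 12 and 18.
Among integers, the simplest (lowest birthday = smallest |n|; 0 is born on day 0, +-n on day n) is 13.
No non-integer in the interval can be simpler: if x is a non-integer in the interval, then floor(x) or ceil(x) also lies in the interval (the interval contains an integer), and both are proper prefixes of x's sign expansion, i.e. born earlier. So the game value is 13.
Game value = 13

13


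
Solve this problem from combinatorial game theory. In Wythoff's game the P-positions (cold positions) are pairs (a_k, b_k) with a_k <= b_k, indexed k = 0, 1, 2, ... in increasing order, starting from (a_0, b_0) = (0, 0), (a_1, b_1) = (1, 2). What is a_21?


By Wythoff's theorem, a_k = floor(k * phi) and b_k = floor(k * phi^2) = a_k + k, where phi = (1 + sqrt(5))/2 is the golden ratio.
phi = (1 + sqrt(5))/2 = 1.618034
k = 21
k * phi = 21 * 1.618034 = 33.978714
a_21 = floor(k * phi) = 33

33


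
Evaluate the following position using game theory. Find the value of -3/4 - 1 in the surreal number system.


x = -3/4, y = 1
Converting to common denominator: 4
x = -3/4, y = 4/4
x - y = -3/4 - 1 = -7/4

-7/4


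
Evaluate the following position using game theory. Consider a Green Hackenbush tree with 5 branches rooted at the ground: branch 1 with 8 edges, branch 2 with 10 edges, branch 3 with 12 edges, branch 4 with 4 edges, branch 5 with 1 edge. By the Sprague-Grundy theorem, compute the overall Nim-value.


The tree has 5 branches from the ground vertex.
In Green Hackenbush, the Nim-value of a simple path of length k is k.
Branch 1: length 8, Nim-value = 8
Branch 2: length 10, Nim-value = 10
Branch 3: length 12, Nim-value = 12
Branch 4: length 4, Nim-value = 4
Branch 5: length 1, Nim-value = 1
Total Nim-value = XOR of all branch values:
0 XOR 8 = 8
8 XOR 10 = 2
2 XOR 12 = 14
14 XOR 4 = 10
10 XOR 1 = 11
Nim-value of the tree = 11

11


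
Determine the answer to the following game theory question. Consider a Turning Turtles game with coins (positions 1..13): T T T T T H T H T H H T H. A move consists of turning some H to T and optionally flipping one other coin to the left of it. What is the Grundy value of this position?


Coins: T T T T T H T H T H H T H
Key fact: a single head at position k behaves exactly like a Nim heap of size k (turning it to T and optionally flipping a coin at j < k corresponds to moving the heap from k to j, or to 0), and heads combine as a disjunctive sum (two heads at the same place would cancel, matching j XOR j = 0). So the Nim-value is the XOR of the 1-indexed positions of the heads.
Face-up positions (1-indexed): [6, 8, 10, 11, 13]
XOR 0 with 6: 0 XOR 6 = 6
XOR 6 with 8: 6 XOR 8 = 14
XOR 14 with 10: 14 XOR 10 = 4
XOR 4 with 11: 4 XOR 11 = 15
XOR 15 with 13: 15 XOR 13 = 2
Nim-value = 2

2


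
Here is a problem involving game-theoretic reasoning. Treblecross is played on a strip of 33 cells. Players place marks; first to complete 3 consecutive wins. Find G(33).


Treblecross: place X on empty cells; 3-in-a-row wins.
Playing within two cells of an existing X lets the opponent win at once, so sensible play treats the cells i-2..i+2 around each X as dead. The player left with no safe cell loses, so this is a normal-play take-away game on strips of safe cells.
Placing X at cell i (0-indexed) of a strip of k safe cells leaves independent strips of sizes max(0, i-2) and max(0, k-i-3). Hence G(k) = mex{ G(max(0,i-2)) XOR G(max(0,k-i-3)) : 0 <= i < k }, with G(0) = 0.
G(1): splits (0,0):0^0=0 -> mex({0}) = 1
G(2): splits (0,0):0^0=0 -> mex({0}) = 1
G(3): splits (0,0):0^0=0 -> mex({0}) = 1
G(4): splits (0,1):0^1=1 (0,0):0^0=0 -> mex({0, 1}) = 2
G(5): splits (0,2):0^1=1 (0,1):0^1=1 (0,0):0^0=0 -> mex({0, 1}) = 2
G(6) = mex({1}) = 0
G(7) = mex({0, 1, 2}) = 3
G(8) = mex({0, 1, 2}) = 3
G(9) = mex({0, 2}) = 1
G(10) = mex({0, 2, 3}) = 1
G(11) = mex({0, 3}) = 1
G(12) = mex({1, 3}) = 0
G(13) = mex({0, 1, 2, 3}) = 4
G(14) = mex({0, 1, 2}) = 3
G(15) = mex({0, 1, 2}) = 3
G(16) = mex({0, 1, 2, 4}) = 3
G(17) = mex({0, 1, 3, 4}) = 2
G(18) = mex({0, 1, 3, 4}) = 2
G(19) = mex({0, 1, 3, 5}) = 2
G(20) = mex({0, 1, 2, 3, 5}) = 4
G(21) = mex({0, 1, 2, 3, 5}) = 4
G(22) = mex({1, 2, 6}) = 0
G(23) = mex({0, 1, 2, 3, 4, 6}) = 5
G(24) = mex({0, 1, 2, 3, 4}) = 5
G(25) = mex({0, 1, 3, 4, 7}) = 2
G(26) = mex({0, 1, 3, 4, 5, 7}) = 2
G(27) = mex({0, 1, 3, 5}) = 2
G(28) = mex({0, 1, 2, 5}) = 3
G(29) = mex({0, 1, 2, 4, 5, 6}) = 3
G(30) = mex({1, 2, 4, 6}) = 0
G(31) = mex({0, 1, 2, 3, 4, 6}) = 5
G(32) = mex({1, 2, 3, 4, 7}) = 0
G(33) = mex({0, 3, 7}) = 1
Therefore G(33) = 1.

1


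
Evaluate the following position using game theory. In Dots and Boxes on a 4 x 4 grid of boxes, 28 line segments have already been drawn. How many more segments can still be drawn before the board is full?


Grid: 4 x 4 boxes, i.e. 5 rows and 5 columns of dots.
Horizontal edges: (rows + 1) * cols = 5 * 4 = 20
Vertical edges: rows * (cols + 1) = 4 * 5 = 20
Total edges: 20 + 20 = 40
Edges drawn: 28
Remaining: 40 - 28 = 12

12


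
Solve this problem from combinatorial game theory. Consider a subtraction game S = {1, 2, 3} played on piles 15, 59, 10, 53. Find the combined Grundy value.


Subtraction set: {1, 2, 3}
For this subtraction set, G(n) = n mod 4 (period = max + 1 = 4).
Pile 1 (size 15): G(15) = 15 mod 4 = 3
Pile 2 (size 59): G(59) = 59 mod 4 = 3
Pile 3 (size 10): G(10) = 10 mod 4 = 2
Pile 4 (size 53): G(53) = 53 mod 4 = 1
Total Grundy value = XOR of all: 3 XOR 3 XOR 2 XOR 1 = 3

3


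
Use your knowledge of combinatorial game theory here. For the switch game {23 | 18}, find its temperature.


The game is {23 | 18}, a switch {a | b} with numbers a > b.
Cooling {a | b} by t gives {a - t | b + t}, which stops being hot when a - t = b + t, i.e. at t = (a - b)/2. So the temperature of a switch is (a - b)/2.
Temperature = (Left option - Right option) / 2
= (23 - (18)) / 2
= 5 / 2
= 5/2

5/2


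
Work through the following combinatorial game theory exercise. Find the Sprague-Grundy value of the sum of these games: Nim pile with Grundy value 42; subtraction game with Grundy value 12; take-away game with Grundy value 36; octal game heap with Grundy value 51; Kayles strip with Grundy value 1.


By the Sprague-Grundy theorem, the Grundy value of a sum of games is the XOR of individual Grundy values.
Nim pile: Grundy value = 42. Running XOR: 0 XOR 42 = 42
subtraction game: Grundy value = 12. Running XOR: 42 XOR 12 = 38
take-away game: Grundy value = 36. Running XOR: 38 XOR 36 = 2
octal game heap: Grundy value = 51. Running XOR: 2 XOR 51 = 49
Kayles strip: Grundy value = 1. Running XOR: 49 XOR 1 = 48
The combined Grundy value is 48.

48


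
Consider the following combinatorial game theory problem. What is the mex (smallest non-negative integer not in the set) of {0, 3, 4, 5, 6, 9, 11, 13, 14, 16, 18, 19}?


Set = {0, 3, 4, 5, 6, 9, 11, 13, 14, 16, 18, 19}
0 is in the set.
1 is NOT in the set. This is the mex.
mex = 1

1


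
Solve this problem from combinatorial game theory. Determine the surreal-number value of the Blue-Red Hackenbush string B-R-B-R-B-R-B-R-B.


Edges (from ground): B-R-B-R-B-R-B-R-B
By Berlekamp's sign-expansion rule, a Blue-Red Hackenbush stalk has the value of the surreal number whose sign sequence is the edge sequence with B -> + and R -> -.
Sign sequence: +-+-+-+-+
Trace the sign expansion in the surreal number tree, starting from 0:
Edge 1: B (sign +) -> bounds (0, +inf), value = 1
Edge 2: R (sign -) -> bounds (0, 1), value = 1/2
Edge 3: B (sign +) -> bounds (1/2, 1), value = 3/4
Edge 4: R (sign -) -> bounds (1/2, 3/4), value = 5/8
Edge 5: B (sign +) -> bounds (5/8, 3/4), value = 11/16
Edge 6: R (sign -) -> bounds (5/8, 11/16), value = 21/32
Edge 7: B (sign +) -> bounds (21/32, 11/16), value = 43/64
Edge 8: R (sign -) -> bounds (21/32, 43/64), value = 85/128
Edge 9: B (sign +) -> bounds (85/128, 43/64), value = 171/256
Game value = 171/256

171/256


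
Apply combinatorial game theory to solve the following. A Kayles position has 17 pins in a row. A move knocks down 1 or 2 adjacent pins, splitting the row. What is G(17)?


Kayles: a move removes 1 or 2 adjacent pins from a contiguous row.
Removing pins from a row of k leaves two independent rows (a, b) with a + b = k - 1 (one pin) or a + b = k - 2 (two pins); an end removal gives a = 0.
By Sprague-Grundy, G(k) = mex{ G(a) XOR G(b) } over all these splits. G(0) = 0.
G(1): splits (0,0):0^0=0 -> mex({0}) = 1
G(2): splits (0,1):0^1=1 (0,0):0^0=0 -> mex({0, 1}) = 2
G(3): splits (0,2):0^2=2 (1,1):1^1=0 (0,1):0^1=1 -> mex({0, 1, 2}) = 3
G(4): splits (0,3):0^3=3 (1,2):1^2=3 (0,2):0^2=2 (1,1):1^1=0 -> mex({0, 2, 3}) = 1
G(5): splits (0,4):0^1=1 (1,3):1^3=2 (2,2):2^2=0 (0,3):0^3=3 (1,2):1^2=3 -> mex({0, 1, 2, 3}) = 4
G(6) = mex({0, 1, 2, 4}) = 3
G(7) = mex({0, 1, 3, 4, 5}) = 2
G(8) = mex({0, 2, 3, 5, 6}) = 1
G(9) = mex({0, 1, 2, 3, 6, 7}) = 4
G(10) = mex({0, 1, 3, 4, 5, 7}) = 2
G(11) = mex({0, 1, 2, 3, 4, 5}) = 6
G(12) = mex({0, 1, 2, 3, 5, 6, 7}) = 4
G(13) = mex({0, 2, 3, 4, 6, 7}) = 1
G(14) = mex({0, 1, 4, 5, 6, 7}) = 2
G(15) = mex({0, 1, 2, 3, 4, 5, 6}) = 7
G(16) = mex({0, 2, 3, 5, 6, 7}) = 1
G(17) = mex({0, 1, 2, 3, 5, 6, 7}) = 4
Therefore G(17) = 4.

4


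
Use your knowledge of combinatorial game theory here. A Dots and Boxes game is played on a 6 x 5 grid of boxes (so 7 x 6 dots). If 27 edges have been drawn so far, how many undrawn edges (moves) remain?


Grid: 6 x 5 boxes, i.e. 7 rows and 6 columns of dots.
Horizontal edges: (rows + 1) * cols = 7 * 5 = 35
Vertical edges: rows * (cols + 1) = 6 * 6 = 36
Total edges: 35 + 36 = 71
Edges drawn: 27
Remaining: 71 - 27 = 44

44


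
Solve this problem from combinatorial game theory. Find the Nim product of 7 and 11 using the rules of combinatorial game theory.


Nim multiplication is bilinear over XOR: (u XOR v) * w = (u*w) XOR (v*w).
So we split each operand into its bit components and XOR the pairwise Nim products.
7 = 1 + 2 + 4 (as XOR of powers of 2).
11 = 1 + 2 + 8 (as XOR of powers of 2).
Using the standard Nim-product table on single bits:
  2*2 = 3,   2*4 = 8,   2*8 = 12,
  4*4 = 6,   4*8 = 11,  8*8 = 13,
and  1*x = x (identity), k*l = l*k (commutative).
Pairwise Nim products:
  1 * 1 = 1
  1 * 2 = 2
  1 * 8 = 8
  2 * 1 = 2
  2 * 2 = 3
  2 * 8 = 12
  4 * 1 = 4
  4 * 2 = 8
  4 * 8 = 11
XOR them: 1 XOR 2 XOR 8 XOR 2 XOR 3 XOR 12 XOR 4 XOR 8 XOR 11 = 1.
Result: 7 * 11 = 1 (in Nim).

1


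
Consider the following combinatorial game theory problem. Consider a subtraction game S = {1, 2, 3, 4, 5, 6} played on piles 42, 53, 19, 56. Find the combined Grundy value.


Subtraction set: {1, 2, 3, 4, 5, 6}
For this subtraction set, G(n) = n mod 7 (period = max + 1 = 7).
Pile 1 (size 42): G(42) = 42 mod 7 = 0
Pile 2 (size 53): G(53) = 53 mod 7 = 4
Pile 3 (size 19): G(19) = 19 mod 7 = 5
Pile 4 (size 56): G(56) = 56 mod 7 = 0
Total Grundy value = XOR of all: 0 XOR 4 XOR 5 XOR 0 = 1

1


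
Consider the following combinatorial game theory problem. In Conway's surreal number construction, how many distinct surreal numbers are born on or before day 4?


Day 0: {|} = 0 is born. Count = 1.
Day n: the number of surreal numbers born by day n is 2^(n+1) - 1.
By day 0: 2^1 - 1 = 1
By day 1: 2^2 - 1 = 3
By day 2: 2^3 - 1 = 7
By day 3: 2^4 - 1 = 15
By day 4: 2^5 - 1 = 31
By day 4: 31 surreal numbers.

31


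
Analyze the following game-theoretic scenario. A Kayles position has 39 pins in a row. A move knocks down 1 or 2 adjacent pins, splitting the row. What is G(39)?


Kayles: a move removes 1 or 2 adjacent pins from a contiguous row.
Removing pins from a row of k leaves two independent rows (a, b) with a + b = k - 1 (one pin) or a + b = k - 2 (two pins); an end removal gives a = 0.
By Sprague-Grundy, G(k) = mex{ G(a) XOR G(b) } over all these splits. G(0) = 0.
G(1): splits (0,0):0^0=0 -> mex({0}) = 1
G(2): splits (0,1):0^1=1 (0,0):0^0=0 -> mex({0, 1}) = 2
G(3): splits (0,2):0^2=2 (1,1):1^1=0 (0,1):0^1=1 -> mex({0, 1, 2}) = 3
G(4): splits (0,3):0^3=3 (1,2):1^2=3 (0,2):0^2=2 (1,1):1^1=0 -> mex({0, 2, 3}) = 1
G(5): splits (0,4):0^1=1 (1,3):1^3=2 (2,2):2^2=0 (0,3):0^3=3 (1,2):1^2=3 -> mex({0, 1, 2, 3}) = 4
G(6) = mex({0, 1, 2, 4}) = 3
G(7) = mex({0, 1, 3, 4, 5}) = 2
G(8) = mex({0, 2, 3, 5, 6}) = 1
G(9) = mex({0, 1, 2, 3, 6, 7}) = 4
G(10) = mex({0, 1, 3, 4, 5, 7}) = 2
G(11) = mex({0, 1, 2, 3, 4, 5}) = 6
G(12) = mex({0, 1, 2, 3, 5, 6, 7}) = 4
G(13) = mex({0, 2, 3, 4, 6, 7}) = 1
G(14) = mex({0, 1, 4, 5, 6, 7}) = 2
G(15) = mex({0, 1, 2, 3, 4, 5, 6}) = 7
G(16) = mex({0, 2, 3, 5, 6, 7}) = 1
G(17) = mex({0, 1, 2, 3, 5, 6, 7}) = 4
G(18) = mex({0, 1, 2, 4, 5, 6}) = 3
G(19) = mex({0, 1, 3, 4, 5, 7}) = 2
G(20) = mex({0, 2, 3, 4, 5, 6, 7}) = 1
G(21) = mex({0, 1, 2, 3, 5, 6, 7}) = 4
G(22) = mex({0, 1, 2, 3, 4, 5, 7}) = 6
G(23) = mex({0, 1, 2, 3, 4, 5, 6}) = 7
G(24) = mex({0, 1, 2, 3, 5, 6, 7}) = 4
G(25) = mex({0, 2, 3, 4, 6, 7}) = 1
G(26) = mex({0, 1, 3, 4, 5, 6, 7}) = 2
G(27) = mex({0, 1, 2, 3, 4, 5, 6, 7}) = 8
G(28) = mex({0, 1, 2, 3, 4, 6, 7, 8}) = 5
G(29) = mex({0, 1, 2, 3, 5, 6, 7, 8, 9}) = 4
G(30) = mex({0, 1, 2, 3, 4, 5, 6, 9, 10}) = 7
G(31) = mex({0, 1, 3, 4, 5, 7, 10, 11}) = 2
G(32) = mex({0, 2, 3, 4, 5, 6, 7, 9, 11}) = 1
G(33) = mex({0, 1, 2, 3, 4, 5, 6, 7, 9, 12}) = 8
G(34) = mex({0, 1, 2, 3, 4, 5, 7, 8, 11, 12}) = 6
G(35) = mex({0, 1, 2, 3, 4, 5, 6, 8, 9, 10, 11}) = 7
G(36) = mex({0, 1, 2, 3, 5, 6, 7, 9, 10}) = 4
G(37) = mex({0, 2, 3, 4, 6, 7, 9, 10, 11, 12}) = 1
G(38) = mex({0, 1, 3, 4, 5, 6, 7, 9, 10, 11, 12}) = 2
G(39) = mex({0, 1, 2, 4, 5, 6, 7, 9, 10, 12, 14}) = 3
Therefore G(39) = 3.

3


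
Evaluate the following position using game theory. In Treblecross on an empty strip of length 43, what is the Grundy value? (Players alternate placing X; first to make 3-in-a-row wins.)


Treblecross: place X on empty cells; 3-in-a-row wins.
Playing within two cells of an existing X lets the opponent win at once, so sensible play treats the cells i-2..i+2 around each X as dead. The player left with no safe cell loses, so this is a normal-play take-away game on strips of safe cells.
Placing X at cell i (0-indexed) of a strip of k safe cells leaves independent strips of sizes max(0, i-2) and max(0, k-i-3). Hence G(k) = mex{ G(max(0,i-2)) XOR G(max(0,k-i-3)) : 0 <= i < k }, with G(0) = 0.
G(1): splits (0,0):0^0=0 -> mex({0}) = 1
G(2): splits (0,0):0^0=0 -> mex({0}) = 1
G(3): splits (0,0):0^0=0 -> mex({0}) = 1
G(4): splits (0,1):0^1=1 (0,0):0^0=0 -> mex({0, 1}) = 2
G(5): splits (0,2):0^1=1 (0,1):0^1=1 (0,0):0^0=0 -> mex({0, 1}) = 2
G(6) = mex({1}) = 0
G(7) = mex({0, 1, 2}) = 3
G(8) = mex({0, 1, 2}) = 3
G(9) = mex({0, 2}) = 1
G(10) = mex({0, 2, 3}) = 1
G(11) = mex({0, 3}) = 1
G(12) = mex({1, 3}) = 0
G(13) = mex({0, 1, 2, 3}) = 4
G(14) = mex({0, 1, 2}) = 3
G(15) = mex({0, 1, 2}) = 3
G(16) = mex({0, 1, 2, 4}) = 3
G(17) = mex({0, 1, 3, 4}) = 2
G(18) = mex({0, 1, 3, 4}) = 2
G(19) = mex({0, 1, 3, 5}) = 2
G(20) = mex({0, 1, 2, 3, 5}) = 4
G(21) = mex({0, 1, 2, 3, 5}) = 4
G(22) = mex({1, 2, 6}) = 0
G(23) = mex({0, 1, 2, 3, 4, 6}) = 5
G(24) = mex({0, 1, 2, 3, 4}) = 5
G(25) = mex({0, 1, 3, 4, 7}) = 2
G(26) = mex({0, 1, 3, 4, 5, 7}) = 2
G(27) = mex({0, 1, 3, 5}) = 2
G(28) = mex({0, 1, 2, 5}) = 3
G(29) = mex({0, 1, 2, 4, 5, 6}) = 3
G(30) = mex({1, 2, 4, 6}) = 0
G(31) = mex({0, 1, 2, 3, 4, 6}) = 5
G(32) = mex({1, 2, 3, 4, 7}) = 0
G(33) = mex({0, 3, 7}) = 1
G(34) = mex({0, 2, 3, 5, 7}) = 1
G(35) = mex({0, 2, 3, 5, 6}) = 1
G(36) = mex({0, 1, 2, 5, 6}) = 3
G(37) = mex({0, 1, 2, 4, 5, 6}) = 3
G(38) = mex({0, 1, 2, 4}) = 3
G(39) = mex({0, 1, 2, 3, 4, 7}) = 5
G(40) = mex({0, 1, 2, 3, 4, 5, 7}) = 6
G(41) = mex({0, 1, 2, 3, 5, 7}) = 4
G(42) = mex({0, 1, 2, 3, 5, 6, 7}) = 4
G(43) = mex({0, 2, 3, 5, 6}) = 1
Therefore G(43) = 1.

1
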